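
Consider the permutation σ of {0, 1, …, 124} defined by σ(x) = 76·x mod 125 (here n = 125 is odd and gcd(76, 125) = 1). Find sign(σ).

Trace 26: π^k(26) = [26, 101, 51, 1, 76] for k=0..4.
π_76 has 45 disjoint cycles with lengths [5, 5, 5, 5, 5, 5, 5, 5, 5, 5, 5, 5, 5, 5, 5, 5, 5, 5, 5, 5, 1, 1, 1, 1, 1, 1, 1, 1, 1, 1, 1, 1, 1, 1, 1, 1, 1, 1, 1, 1, 1, 1, 1, 1, 1] on {0,…,124}.
sign(π) = (−1)^{n − #cycles} = (−1)^{125−45} = (−1)^80 = +1.
The Jacobi symbol (76|125) = +1 (Zolotarev) agrees.

+1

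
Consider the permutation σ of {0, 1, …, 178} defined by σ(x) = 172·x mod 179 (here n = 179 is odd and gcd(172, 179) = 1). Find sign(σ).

Start at x=158: 158 → 147 → 45 → 43 → 57 → 138 → 108 → … (one orbit).
The orbit structure of x ↦ 172x mod 179: 3 orbits of sizes [89, 89, 1].
3 cycles on 179: each ℓ→(−1)^(ℓ−1), product (−1)^176 = +1.
(172|179)_J = +1 (Zolotarev's lemma cross-check).

+1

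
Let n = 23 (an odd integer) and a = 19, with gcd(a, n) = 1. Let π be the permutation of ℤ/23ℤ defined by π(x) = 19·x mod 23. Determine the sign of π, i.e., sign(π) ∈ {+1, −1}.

Start at x=15: 15 → 9 → 10 → 6 → 22 → 4 → 7 → … (one orbit).
The orbit structure of x ↦ 19x mod 23: 2 orbits of sizes [22, 1].
2 cycles on 23: each ℓ→(−1)^(ℓ−1), product (−1)^21 = -1.
Zolotarev: (19|23) = -1, matching the cycle-count sign.

-1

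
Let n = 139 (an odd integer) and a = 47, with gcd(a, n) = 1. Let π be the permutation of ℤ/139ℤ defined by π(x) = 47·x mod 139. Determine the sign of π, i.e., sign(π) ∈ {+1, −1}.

Orbit of 52 under x↦47x: [52, 81, 54, 36, 24, 16, 57]… (length divides ord_139(47)).
Cycle type of π: 69×2 + 1; total 3 cycles.
n − c = 139 − 3 = 136; sign = (−1)^136 = +1.
The Jacobi symbol (47|139) = +1 (Zolotarev) agrees.

+1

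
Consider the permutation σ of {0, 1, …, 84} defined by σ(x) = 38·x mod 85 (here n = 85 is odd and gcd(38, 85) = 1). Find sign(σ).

Orbit of 84 under x↦38x: [84, 47, 1, 38]… (length divides ord_85(38)).
Cycle lengths of π_38 on ℤ/85ℤ: [4, 4, 4, 4, 4, 4, 4, 4, 4, 4, 4, 4, 4, 4, 4, 4, 4, 4, 4, 4, 4, 1]; 22 cycles in total.
85 − 22 = 63 transpositions; sign(π) = (−1)^63 = -1.
(38|85)_J = -1 (Zolotarev's lemma cross-check).

-1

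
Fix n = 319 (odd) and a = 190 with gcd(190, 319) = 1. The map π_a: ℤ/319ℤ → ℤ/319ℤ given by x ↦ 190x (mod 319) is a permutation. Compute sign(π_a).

+1

Trace 170: π^k(170) = [170, 81, 78, 146, 306, 82, 268] for k=0..6.
The orbit structure of x ↦ 190x mod 319: 15 orbits of sizes [35, 35, 35, 35, 35, 35, 35, 35, 7, 7, 7, 7, 5, 5, 1].
15 cycles on 319: each ℓ→(−1)^(ℓ−1), product (−1)^304 = +1.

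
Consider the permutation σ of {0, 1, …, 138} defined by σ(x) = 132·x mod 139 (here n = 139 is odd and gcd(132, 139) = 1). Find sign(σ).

Orbit of 62 under x↦132x: [62, 122, 119, 1, 132, 49, 74]… (length divides ord_139(132)).
2 cycles of lengths [138, 1].
With 2 cycles on 139 points, sign = (−1)^{139−2} = -1.
Via Zolotarev, sign(π_{132}) = (132|139) = -1.

-1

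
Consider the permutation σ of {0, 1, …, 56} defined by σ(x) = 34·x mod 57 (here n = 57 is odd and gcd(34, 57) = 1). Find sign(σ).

Trace 13: π^k(13) = [13, 43, 37, 4, 22, 7, 10] for k=0..6.
π_34 has 6 disjoint cycles with lengths [18, 18, 18, 1, 1, 1] on {0,…,56}.
Σ(ℓ_i−1) = 57−6 = 51; sign = (−1)^51 = -1.

-1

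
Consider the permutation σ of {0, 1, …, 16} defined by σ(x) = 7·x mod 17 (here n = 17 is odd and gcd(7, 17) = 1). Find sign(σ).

-1

Trace 12: π^k(12) = [12, 16, 10, 2, 14, 13, 6] for k=0..6.
The orbit structure of x ↦ 7x mod 17: 2 orbits of sizes [16, 1].
2 cycles on 17: each ℓ→(−1)^(ℓ−1), product (−1)^15 = -1.
Check: (7/17) = -1 by Zolotarev.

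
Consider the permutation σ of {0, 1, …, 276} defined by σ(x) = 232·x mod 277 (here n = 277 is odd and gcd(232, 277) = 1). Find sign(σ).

Start at x=249: 249 → 152 → 85 → 53 → 108 → 126 → 147 → … (one orbit).
2 cycles of lengths [276, 1].
sign(π) = (−1)^{n − #cycles} = (−1)^{277−2} = (−1)^275 = -1.

-1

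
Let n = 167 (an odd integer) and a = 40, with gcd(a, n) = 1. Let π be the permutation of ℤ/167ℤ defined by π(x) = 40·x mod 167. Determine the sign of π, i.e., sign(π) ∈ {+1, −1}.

-1

Trace 36: π^k(36) = [36, 104, 152, 68, 48, 83, 147] for k=0..6.
2 cycles of lengths [166, 1].
n − c = 167 − 2 = 165; sign = (−1)^165 = -1.
(40|167)_J = -1 (Zolotarev's lemma cross-check).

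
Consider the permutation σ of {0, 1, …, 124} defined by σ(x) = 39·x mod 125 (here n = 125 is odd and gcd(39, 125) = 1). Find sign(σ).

Trace 46: π^k(46) = [46, 44, 91, 49, 36, 29, 6] for k=0..6.
7 cycles of lengths [50, 50, 10, 10, 2, 2, 1].
7 cycles on 125: each ℓ→(−1)^(ℓ−1), product (−1)^118 = +1.

+1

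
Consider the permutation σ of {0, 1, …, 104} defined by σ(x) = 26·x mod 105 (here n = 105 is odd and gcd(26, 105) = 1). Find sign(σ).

+1

Start at x=1: 1 → 26 → 46 → 41 → 16 → 101 → 1 (one orbit).
π_26 has 25 disjoint cycles with lengths [6, 6, 6, 6, 6, 6, 6, 6, 6, 6, 6, 6, 6, 6, 6, 2, 2, 2, 2, 2, 1, 1, 1, 1, 1] on {0,…,104}.
n − c = 105 − 25 = 80; sign = (−1)^80 = +1.
Via Zolotarev, sign(π_{26}) = (26|105) = +1.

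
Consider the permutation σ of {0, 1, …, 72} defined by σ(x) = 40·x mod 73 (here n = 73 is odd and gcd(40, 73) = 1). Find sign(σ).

-1

Orbit of 17 under x↦40x: [17, 23, 44, 8, 28, 25, 51]… (length divides ord_73(40)).
Decompose π into cycles: lengths [72, 1] (2 cycles, including the fixed point 0).
2 cycles on 73: each ℓ→(−1)^(ℓ−1), product (−1)^71 = -1.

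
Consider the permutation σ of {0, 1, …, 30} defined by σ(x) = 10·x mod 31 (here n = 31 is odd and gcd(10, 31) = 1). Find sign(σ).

+1

Trace 4: π^k(4) = [4, 9, 28, 1, 10, 7, 8] for k=0..6.
π_10 has 3 disjoint cycles with lengths [15, 15, 1] on {0,…,30}.
sign(π) = (−1)^{n − #cycles} = (−1)^{31−3} = (−1)^28 = +1.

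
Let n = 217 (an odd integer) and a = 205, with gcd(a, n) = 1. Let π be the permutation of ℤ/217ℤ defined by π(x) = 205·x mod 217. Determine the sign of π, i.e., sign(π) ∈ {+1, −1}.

+1

Orbit of 121 under x↦205x: [121, 67, 64, 100, 102, 78, 149]… (length divides ord_217(205)).
17 cycles of lengths [15, 15, 15, 15, 15, 15, 15, 15, 15, 15, 15, 15, 15, 15, 3, 3, 1].
With 17 cycles on 217 points, sign = (−1)^{217−17} = +1.
Via Zolotarev, sign(π_{205}) = (205|217) = +1.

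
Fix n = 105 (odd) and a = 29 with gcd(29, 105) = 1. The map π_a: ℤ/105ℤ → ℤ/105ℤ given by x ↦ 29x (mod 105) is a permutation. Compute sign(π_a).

-1

Trace 29: π^k(29) = [29, 1] for k=0..1.
The orbit structure of x ↦ 29x mod 105: 56 orbits of sizes [2, 2, 2, 2, 2, 2, 2, 2, 2, 2, 2, 2, 2, 2, 2, 2, 2, 2, 2, 2, 2, 2, 2, 2, 2, 2, 2, 2, 2, 2, 2, 2, 2, 2, 2, 2, 2, 2, 2, 2, 2, 2, 2, 2, 2, 2, 2, 2, 2, 1, 1, 1, 1, 1, 1, 1].
Σ(ℓ_i−1) = 105−56 = 49; sign = (−1)^49 = -1.
Check: (29/105) = -1 by Zolotarev.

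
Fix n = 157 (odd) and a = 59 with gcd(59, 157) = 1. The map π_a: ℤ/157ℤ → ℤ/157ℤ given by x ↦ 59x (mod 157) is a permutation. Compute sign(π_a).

-1

Orbit of 2 under x↦59x: [2, 118, 54, 46, 45, 143, 116]… (length divides ord_157(59)).
4 cycles of lengths [52, 52, 52, 1].
4 cycles on 157: each ℓ→(−1)^(ℓ−1), product (−1)^153 = -1.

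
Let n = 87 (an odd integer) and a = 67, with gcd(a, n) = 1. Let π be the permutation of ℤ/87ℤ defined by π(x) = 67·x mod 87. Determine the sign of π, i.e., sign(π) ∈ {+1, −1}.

Trace 16: π^k(16) = [16, 28, 49, 64, 25, 22, 82] for k=0..6.
Cycle type of π: 14×6 + 1×3; total 9 cycles.
87 − 9 = 78 transpositions; sign(π) = (−1)^78 = +1.
Zolotarev: (67|87) = +1, matching the cycle-count sign.

+1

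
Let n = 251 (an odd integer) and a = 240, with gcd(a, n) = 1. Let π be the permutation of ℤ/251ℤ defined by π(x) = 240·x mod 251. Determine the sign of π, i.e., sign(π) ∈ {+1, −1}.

+1

Trace 118: π^k(118) = [118, 208, 222, 68, 5, 196, 103] for k=0..6.
Cycle type of π: 125×2 + 1; total 3 cycles.
Σ(ℓ_i−1) = 251−3 = 248; sign = (−1)^248 = +1.
Zolotarev: (240|251) = +1, matching the cycle-count sign.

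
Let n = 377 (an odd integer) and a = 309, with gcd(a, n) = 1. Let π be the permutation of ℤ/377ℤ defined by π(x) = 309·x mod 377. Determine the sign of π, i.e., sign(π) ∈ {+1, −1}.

Start at x=298: 298 → 94 → 17 → 352 → 192 → 139 → 350 → … (one orbit).
The orbit structure of x ↦ 309x mod 377: 8 orbits of sizes [84, 84, 84, 84, 28, 6, 6, 1].
377 − 8 = 369 transpositions; sign(π) = (−1)^369 = -1.

-1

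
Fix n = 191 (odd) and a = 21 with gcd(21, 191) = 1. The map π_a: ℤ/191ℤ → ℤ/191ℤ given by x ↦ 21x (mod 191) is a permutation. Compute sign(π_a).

Start at x=50: 50 → 95 → 85 → 66 → 49 → 74 → 26 → … (one orbit).
Cycle type of π: 190 + 1; total 2 cycles.
2 cycles on 191: each ℓ→(−1)^(ℓ−1), product (−1)^189 = -1.

-1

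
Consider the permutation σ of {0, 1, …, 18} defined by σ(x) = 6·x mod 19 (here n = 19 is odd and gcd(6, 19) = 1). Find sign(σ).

+1

Trace 11: π^k(11) = [11, 9, 16, 1, 6, 17, 7] for k=0..6.
The orbit structure of x ↦ 6x mod 19: 3 orbits of sizes [9, 9, 1].
sign(π) = (−1)^{n − #cycles} = (−1)^{19−3} = (−1)^16 = +1.
Zolotarev: (6|19) = +1, matching the cycle-count sign.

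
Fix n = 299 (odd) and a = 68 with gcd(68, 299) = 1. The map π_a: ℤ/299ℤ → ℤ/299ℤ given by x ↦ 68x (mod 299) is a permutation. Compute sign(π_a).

-1

Start at x=183: 183 → 185 → 22 → 1 → 68 → 139 → 183 (one orbit).
The orbit structure of x ↦ 68x mod 299: 60 orbits of sizes [6, 6, 6, 6, 6, 6, 6, 6, 6, 6, 6, 6, 6, 6, 6, 6, 6, 6, 6, 6, 6, 6, 6, 6, 6, 6, 6, 6, 6, 6, 6, 6, 6, 6, 6, 6, 6, 6, 6, 6, 6, 6, 6, 6, 3, 3, 3, 3, 2, 2, 2, 2, 2, 2, 2, 2, 2, 2, 2, 1].
Σ(ℓ_i−1) = 299−60 = 239; sign = (−1)^239 = -1.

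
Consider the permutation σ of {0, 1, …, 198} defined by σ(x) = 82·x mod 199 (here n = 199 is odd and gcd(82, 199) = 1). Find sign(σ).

-1

Start at x=139: 139 → 55 → 132 → 78 → 28 → 107 → 18 → … (one orbit).
4 cycles of lengths [66, 66, 66, 1].
With 4 cycles on 199 points, sign = (−1)^{199−4} = -1.
(82|199)_J = -1 (Zolotarev's lemma cross-check).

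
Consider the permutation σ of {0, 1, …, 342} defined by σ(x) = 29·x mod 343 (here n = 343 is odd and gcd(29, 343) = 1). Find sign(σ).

+1

Trace 162: π^k(162) = [162, 239, 71, 1, 29, 155, 36] for k=0..6.
Cycle type of π: 49×6 + 7×6 + 1×7; total 19 cycles.
19 cycles on 343: each ℓ→(−1)^(ℓ−1), product (−1)^324 = +1.
Via Zolotarev, sign(π_{29}) = (29|343) = +1.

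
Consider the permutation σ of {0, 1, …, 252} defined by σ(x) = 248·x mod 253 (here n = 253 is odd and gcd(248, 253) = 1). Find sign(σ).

Trace 71: π^k(71) = [71, 151, 4, 233, 100, 6, 223] for k=0..6.
Cycle type of π: 110×2 + 11×2 + 10 + 1; total 6 cycles.
sign(π) = (−1)^{n − #cycles} = (−1)^{253−6} = (−1)^247 = -1.

-1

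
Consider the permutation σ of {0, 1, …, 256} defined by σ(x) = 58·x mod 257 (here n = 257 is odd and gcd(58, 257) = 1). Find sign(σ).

+1

Orbit of 235 under x↦58x: [235, 9, 8, 207, 184, 135, 120]… (length divides ord_257(58)).
Cycle lengths of π_58 on ℤ/257ℤ: [128, 128, 1]; 3 cycles in total.
Σ(ℓ_i−1) = 257−3 = 254; sign = (−1)^254 = +1.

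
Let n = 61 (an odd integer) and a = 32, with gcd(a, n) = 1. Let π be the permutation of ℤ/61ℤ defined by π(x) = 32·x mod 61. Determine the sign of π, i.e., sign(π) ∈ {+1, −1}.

Trace 14: π^k(14) = [14, 21, 1, 32, 48, 11, 47] for k=0..6.
π_32 has 6 disjoint cycles with lengths [12, 12, 12, 12, 12, 1] on {0,…,60}.
With 6 cycles on 61 points, sign = (−1)^{61−6} = -1.

-1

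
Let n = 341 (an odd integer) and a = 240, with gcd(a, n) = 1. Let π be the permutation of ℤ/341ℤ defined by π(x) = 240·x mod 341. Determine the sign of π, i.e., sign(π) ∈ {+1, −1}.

Start at x=47: 47 → 27 → 1 → 240 → 312 → 201 → 159 → … (one orbit).
π_240 has 36 disjoint cycles with lengths [10, 10, 10, 10, 10, 10, 10, 10, 10, 10, 10, 10, 10, 10, 10, 10, 10, 10, 10, 10, 10, 10, 10, 10, 10, 10, 10, 10, 10, 10, 10, 10, 10, 5, 5, 1] on {0,…,340}.
Σ(ℓ_i−1) = 341−36 = 305; sign = (−1)^305 = -1.

-1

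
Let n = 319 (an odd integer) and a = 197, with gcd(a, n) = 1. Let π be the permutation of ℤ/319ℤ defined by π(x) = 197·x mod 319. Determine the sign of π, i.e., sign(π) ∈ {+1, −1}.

Trace 219: π^k(219) = [219, 78, 54, 111, 175, 23, 65] for k=0..6.
Cycle type of π: 14×20 + 7×4 + 2×5 + 1; total 30 cycles.
Σ(ℓ_i−1) = 319−30 = 289; sign = (−1)^289 = -1.

-1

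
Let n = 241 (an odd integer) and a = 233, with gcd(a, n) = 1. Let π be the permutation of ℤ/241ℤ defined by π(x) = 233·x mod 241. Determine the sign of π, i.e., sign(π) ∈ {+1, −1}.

+1

Start at x=240: 240 → 8 → 177 → 30 → 1 → 233 → 64 → … (one orbit).
31 cycles of lengths [8, 8, 8, 8, 8, 8, 8, 8, 8, 8, 8, 8, 8, 8, 8, 8, 8, 8, 8, 8, 8, 8, 8, 8, 8, 8, 8, 8, 8, 8, 1].
241 − 31 = 210 transpositions; sign(π) = (−1)^210 = +1.
Check: (233/241) = +1 by Zolotarev.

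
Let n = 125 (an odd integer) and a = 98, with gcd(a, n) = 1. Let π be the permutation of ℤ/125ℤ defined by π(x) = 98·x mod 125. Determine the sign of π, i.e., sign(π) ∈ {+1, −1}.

Start at x=9: 9 → 7 → 61 → 103 → 94 → 87 → 26 → … (one orbit).
4 cycles of lengths [100, 20, 4, 1].
4 cycles on 125: each ℓ→(−1)^(ℓ−1), product (−1)^121 = -1.

-1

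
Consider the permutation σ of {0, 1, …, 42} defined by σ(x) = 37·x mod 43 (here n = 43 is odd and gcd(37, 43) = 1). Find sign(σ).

-1

Trace 36: π^k(36) = [36, 42, 6, 7, 1, 37] for k=0..5.
Decompose π into cycles: lengths [6, 6, 6, 6, 6, 6, 6, 1] (8 cycles, including the fixed point 0).
Σ(ℓ_i−1) = 43−8 = 35; sign = (−1)^35 = -1.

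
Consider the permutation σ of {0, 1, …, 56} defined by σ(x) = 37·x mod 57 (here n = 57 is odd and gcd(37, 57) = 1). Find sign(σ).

-1

Start at x=1: 1 → 37 → 1 (one orbit).
30 cycles of lengths [2, 2, 2, 2, 2, 2, 2, 2, 2, 2, 2, 2, 2, 2, 2, 2, 2, 2, 2, 2, 2, 2, 2, 2, 2, 2, 2, 1, 1, 1].
n − c = 57 − 30 = 27; sign = (−1)^27 = -1.
(37|57)_J = -1 (Zolotarev's lemma cross-check).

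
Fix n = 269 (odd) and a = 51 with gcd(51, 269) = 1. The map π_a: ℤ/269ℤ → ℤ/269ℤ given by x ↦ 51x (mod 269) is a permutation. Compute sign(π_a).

Trace 173: π^k(173) = [173, 215, 205, 233, 47, 245, 121] for k=0..6.
3 cycles of lengths [134, 134, 1].
269 − 3 = 266 transpositions; sign(π) = (−1)^266 = +1.
Via Zolotarev, sign(π_{51}) = (51|269) = +1.

+1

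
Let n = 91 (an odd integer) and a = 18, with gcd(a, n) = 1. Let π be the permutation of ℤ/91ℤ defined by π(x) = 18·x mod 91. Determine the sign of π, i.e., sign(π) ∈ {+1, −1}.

-1

Orbit of 57 under x↦18x: [57, 25, 86, 1, 18, 51, 8]… (length divides ord_91(18)).
Decompose π into cycles: lengths [12, 12, 12, 12, 12, 12, 4, 4, 4, 3, 3, 1] (12 cycles, including the fixed point 0).
sign(π) = (−1)^{n − #cycles} = (−1)^{91−12} = (−1)^79 = -1.
(18|91)_J = -1 (Zolotarev's lemma cross-check).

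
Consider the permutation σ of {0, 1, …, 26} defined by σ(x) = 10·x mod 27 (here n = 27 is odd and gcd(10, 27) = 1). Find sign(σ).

+1

Orbit of 10 under x↦10x: [10, 19, 1]… (length divides ord_27(10)).
The orbit structure of x ↦ 10x mod 27: 15 orbits of sizes [3, 3, 3, 3, 3, 3, 1, 1, 1, 1, 1, 1, 1, 1, 1].
27 − 15 = 12 transpositions; sign(π) = (−1)^12 = +1.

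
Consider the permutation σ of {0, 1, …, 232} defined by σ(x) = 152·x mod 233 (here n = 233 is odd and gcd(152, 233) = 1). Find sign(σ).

Trace 23: π^k(23) = [23, 1, 152, 37, 32, 204, 19] for k=0..6.
The orbit structure of x ↦ 152x mod 233: 9 orbits of sizes [29, 29, 29, 29, 29, 29, 29, 29, 1].
233 − 9 = 224 transpositions; sign(π) = (−1)^224 = +1.

+1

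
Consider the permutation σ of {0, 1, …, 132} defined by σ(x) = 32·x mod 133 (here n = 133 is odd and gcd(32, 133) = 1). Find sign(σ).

Start at x=113: 113 → 25 → 2 → 64 → 53 → 100 → 8 → … (one orbit).
Decompose π into cycles: lengths [18, 18, 18, 18, 18, 18, 18, 3, 3, 1] (10 cycles, including the fixed point 0).
10 cycles on 133: each ℓ→(−1)^(ℓ−1), product (−1)^123 = -1.
Via Zolotarev, sign(π_{32}) = (32|133) = -1.

-1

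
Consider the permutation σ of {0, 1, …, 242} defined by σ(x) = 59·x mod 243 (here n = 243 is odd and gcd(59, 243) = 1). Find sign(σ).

Trace 37: π^k(37) = [37, 239, 7, 170, 67, 65, 190] for k=0..6.
π_59 has 6 disjoint cycles with lengths [162, 54, 18, 6, 2, 1] on {0,…,242}.
With 6 cycles on 243 points, sign = (−1)^{243−6} = -1.

-1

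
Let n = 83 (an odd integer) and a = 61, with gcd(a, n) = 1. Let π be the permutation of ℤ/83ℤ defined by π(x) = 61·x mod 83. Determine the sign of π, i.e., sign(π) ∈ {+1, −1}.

Orbit of 48 under x↦61x: [48, 23, 75, 10, 29, 26, 9]… (length divides ord_83(61)).
π_61 has 3 disjoint cycles with lengths [41, 41, 1] on {0,…,82}.
n − c = 83 − 3 = 80; sign = (−1)^80 = +1.

+1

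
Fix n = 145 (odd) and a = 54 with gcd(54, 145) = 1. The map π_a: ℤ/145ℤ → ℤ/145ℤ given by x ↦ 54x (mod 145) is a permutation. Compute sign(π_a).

Start at x=16: 16 → 139 → 111 → 49 → 36 → 59 → 141 → … (one orbit).
15 cycles of lengths [14, 14, 14, 14, 14, 14, 14, 14, 7, 7, 7, 7, 2, 2, 1].
145 − 15 = 130 transpositions; sign(π) = (−1)^130 = +1.

+1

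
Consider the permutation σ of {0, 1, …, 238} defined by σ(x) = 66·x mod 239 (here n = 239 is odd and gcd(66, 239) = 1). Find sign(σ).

Start at x=183: 183 → 128 → 83 → 220 → 180 → 169 → 160 → … (one orbit).
Cycle lengths of π_66 on ℤ/239ℤ: [119, 119, 1]; 3 cycles in total.
With 3 cycles on 239 points, sign = (−1)^{239−3} = +1.

+1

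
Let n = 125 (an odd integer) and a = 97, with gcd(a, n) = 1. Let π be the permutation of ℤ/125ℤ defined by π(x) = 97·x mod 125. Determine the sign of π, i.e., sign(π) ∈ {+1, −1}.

-1

Start at x=66: 66 → 27 → 119 → 43 → 46 → 87 → 64 → … (one orbit).
π_97 has 4 disjoint cycles with lengths [100, 20, 4, 1] on {0,…,124}.
4 cycles on 125: each ℓ→(−1)^(ℓ−1), product (−1)^121 = -1.
Via Zolotarev, sign(π_{97}) = (97|125) = -1.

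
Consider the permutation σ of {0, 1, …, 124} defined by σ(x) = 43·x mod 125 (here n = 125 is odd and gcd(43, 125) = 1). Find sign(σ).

-1

Trace 49: π^k(49) = [49, 107, 101, 93, 124, 82, 26] for k=0..6.
Cycle type of π: 20×5 + 4×6 + 1; total 12 cycles.
12 cycles on 125: each ℓ→(−1)^(ℓ−1), product (−1)^113 = -1.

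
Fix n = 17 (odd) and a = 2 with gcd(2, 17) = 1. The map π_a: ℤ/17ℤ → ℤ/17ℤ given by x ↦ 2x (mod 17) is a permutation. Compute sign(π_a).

Orbit of 2 under x↦2x: [2, 4, 8, 16, 15, 13, 9]… (length divides ord_17(2)).
Cycle lengths of π_2 on ℤ/17ℤ: [8, 8, 1]; 3 cycles in total.
n − c = 17 − 3 = 14; sign = (−1)^14 = +1.

+1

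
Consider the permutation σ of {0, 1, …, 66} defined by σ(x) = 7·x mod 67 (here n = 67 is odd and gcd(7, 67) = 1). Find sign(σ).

-1

Trace 41: π^k(41) = [41, 19, 66, 60, 18, 59, 11] for k=0..6.
Cycle type of π: 66 + 1; total 2 cycles.
n − c = 67 − 2 = 65; sign = (−1)^65 = -1.
(7|67)_J = -1 (Zolotarev's lemma cross-check).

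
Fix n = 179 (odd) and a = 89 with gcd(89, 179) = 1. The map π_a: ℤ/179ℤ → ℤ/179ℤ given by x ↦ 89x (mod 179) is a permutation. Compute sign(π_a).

+1

Start at x=177: 177 → 1 → 89 → 45 → 67 → 56 → 151 → … (one orbit).
π_89 has 3 disjoint cycles with lengths [89, 89, 1] on {0,…,178}.
sign(π) = (−1)^{n − #cycles} = (−1)^{179−3} = (−1)^176 = +1.
Zolotarev: (89|179) = +1, matching the cycle-count sign.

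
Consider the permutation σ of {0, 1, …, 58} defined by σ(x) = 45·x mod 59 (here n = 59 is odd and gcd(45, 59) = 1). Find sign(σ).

+1

Start at x=15: 15 → 26 → 49 → 22 → 46 → 5 → 48 → … (one orbit).
π_45 has 3 disjoint cycles with lengths [29, 29, 1] on {0,…,58}.
Σ(ℓ_i−1) = 59−3 = 56; sign = (−1)^56 = +1.
(45|59)_J = +1 (Zolotarev's lemma cross-check).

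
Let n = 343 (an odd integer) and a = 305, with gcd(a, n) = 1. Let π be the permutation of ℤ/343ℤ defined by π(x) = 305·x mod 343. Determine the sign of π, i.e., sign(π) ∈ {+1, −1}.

+1

Trace 309: π^k(309) = [309, 263, 296, 71, 46, 310, 225] for k=0..6.
The orbit structure of x ↦ 305x mod 343: 7 orbits of sizes [147, 147, 21, 21, 3, 3, 1].
7 cycles on 343: each ℓ→(−1)^(ℓ−1), product (−1)^336 = +1.
Via Zolotarev, sign(π_{305}) = (305|343) = +1.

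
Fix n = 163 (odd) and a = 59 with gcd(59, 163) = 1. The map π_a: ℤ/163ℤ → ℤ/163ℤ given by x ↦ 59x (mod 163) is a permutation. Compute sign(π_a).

Start at x=58: 58 → 162 → 104 → 105 → 1 → 59 → 58 (one orbit).
The orbit structure of x ↦ 59x mod 163: 28 orbits of sizes [6, 6, 6, 6, 6, 6, 6, 6, 6, 6, 6, 6, 6, 6, 6, 6, 6, 6, 6, 6, 6, 6, 6, 6, 6, 6, 6, 1].
28 cycles on 163: each ℓ→(−1)^(ℓ−1), product (−1)^135 = -1.
Via Zolotarev, sign(π_{59}) = (59|163) = -1.

-1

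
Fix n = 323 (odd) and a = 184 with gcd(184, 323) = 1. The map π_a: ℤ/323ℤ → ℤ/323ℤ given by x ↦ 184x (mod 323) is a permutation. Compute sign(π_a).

+1

Trace 1: π^k(1) = [1, 184, 264, 126, 251, 318, 49] for k=0..6.
Cycle type of π: 144×2 + 18 + 16 + 1; total 5 cycles.
Σ(ℓ_i−1) = 323−5 = 318; sign = (−1)^318 = +1.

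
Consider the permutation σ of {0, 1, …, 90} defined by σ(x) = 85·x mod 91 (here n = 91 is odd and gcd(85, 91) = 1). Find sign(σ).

Orbit of 36 under x↦85x: [36, 57, 22, 50, 64, 71, 29]… (length divides ord_91(85)).
Decompose π into cycles: lengths [12, 12, 12, 12, 12, 12, 12, 1, 1, 1, 1, 1, 1, 1] (14 cycles, including the fixed point 0).
With 14 cycles on 91 points, sign = (−1)^{91−14} = -1.

-1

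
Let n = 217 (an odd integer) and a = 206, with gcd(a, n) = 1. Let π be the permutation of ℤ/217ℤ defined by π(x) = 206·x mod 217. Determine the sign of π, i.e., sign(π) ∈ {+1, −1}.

-1

Start at x=19: 19 → 8 → 129 → 100 → 202 → 165 → 138 → … (one orbit).
Decompose π into cycles: lengths [30, 30, 30, 30, 30, 30, 15, 15, 6, 1] (10 cycles, including the fixed point 0).
10 cycles on 217: each ℓ→(−1)^(ℓ−1), product (−1)^207 = -1.
The Jacobi symbol (206|217) = -1 (Zolotarev) agrees.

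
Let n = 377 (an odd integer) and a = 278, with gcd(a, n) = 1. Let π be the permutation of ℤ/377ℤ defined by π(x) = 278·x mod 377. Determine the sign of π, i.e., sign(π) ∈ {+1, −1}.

+1

Trace 376: π^k(376) = [376, 99, 1, 278] for k=0..3.
95 cycles of lengths [4, 4, 4, 4, 4, 4, 4, 4, 4, 4, 4, 4, 4, 4, 4, 4, 4, 4, 4, 4, 4, 4, 4, 4, 4, 4, 4, 4, 4, 4, 4, 4, 4, 4, 4, 4, 4, 4, 4, 4, 4, 4, 4, 4, 4, 4, 4, 4, 4, 4, 4, 4, 4, 4, 4, 4, 4, 4, 4, 4, 4, 4, 4, 4, 4, 4, 4, 4, 4, 4, 4, 4, 4, 4, 4, 4, 4, 4, 4, 4, 4, 4, 4, 4, 4, 4, 4, 4, 4, 4, 4, 4, 4, 4, 1].
With 95 cycles on 377 points, sign = (−1)^{377−95} = +1.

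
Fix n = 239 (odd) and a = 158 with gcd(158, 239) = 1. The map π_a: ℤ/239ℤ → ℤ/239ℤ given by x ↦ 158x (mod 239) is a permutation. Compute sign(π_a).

-1

Trace 209: π^k(209) = [209, 40, 106, 18, 215, 32, 37] for k=0..6.
Cycle type of π: 238 + 1; total 2 cycles.
239 − 2 = 237 transpositions; sign(π) = (−1)^237 = -1.
(158|239)_J = -1 (Zolotarev's lemma cross-check).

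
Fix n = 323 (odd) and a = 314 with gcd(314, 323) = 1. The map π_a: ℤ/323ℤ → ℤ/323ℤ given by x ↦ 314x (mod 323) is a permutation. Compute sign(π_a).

Trace 219: π^k(219) = [219, 290, 297, 234, 155, 220, 281] for k=0..6.
Decompose π into cycles: lengths [72, 72, 72, 72, 18, 8, 8, 1] (8 cycles, including the fixed point 0).
With 8 cycles on 323 points, sign = (−1)^{323−8} = -1.
The Jacobi symbol (314|323) = -1 (Zolotarev) agrees.

-1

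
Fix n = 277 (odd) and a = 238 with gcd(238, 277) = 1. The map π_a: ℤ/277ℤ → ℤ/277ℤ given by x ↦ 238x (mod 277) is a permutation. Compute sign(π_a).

Start at x=81: 81 → 165 → 213 → 3 → 160 → 131 → 154 → … (one orbit).
Cycle type of π: 69×4 + 1; total 5 cycles.
n − c = 277 − 5 = 272; sign = (−1)^272 = +1.
Check: (238/277) = +1 by Zolotarev.

+1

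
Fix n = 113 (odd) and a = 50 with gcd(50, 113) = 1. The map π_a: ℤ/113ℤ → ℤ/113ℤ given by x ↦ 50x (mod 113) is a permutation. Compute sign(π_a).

+1

Trace 8: π^k(8) = [8, 61, 112, 63, 99, 91, 30] for k=0..6.
π_50 has 3 disjoint cycles with lengths [56, 56, 1] on {0,…,112}.
3 cycles on 113: each ℓ→(−1)^(ℓ−1), product (−1)^110 = +1.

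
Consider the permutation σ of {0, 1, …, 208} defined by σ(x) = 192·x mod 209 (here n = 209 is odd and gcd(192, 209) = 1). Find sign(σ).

Trace 42: π^k(42) = [42, 122, 16, 146, 26, 185, 199] for k=0..6.
The orbit structure of x ↦ 192x mod 209: 6 orbits of sizes [90, 90, 18, 5, 5, 1].
6 cycles on 209: each ℓ→(−1)^(ℓ−1), product (−1)^203 = -1.

-1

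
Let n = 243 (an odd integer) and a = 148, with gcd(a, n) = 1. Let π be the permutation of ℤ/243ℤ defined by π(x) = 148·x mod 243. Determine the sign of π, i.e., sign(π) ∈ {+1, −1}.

+1

Trace 235: π^k(235) = [235, 31, 214, 82, 229, 115, 10] for k=0..6.
Decompose π into cycles: lengths [81, 81, 27, 27, 9, 9, 3, 3, 1, 1, 1] (11 cycles, including the fixed point 0).
243 − 11 = 232 transpositions; sign(π) = (−1)^232 = +1.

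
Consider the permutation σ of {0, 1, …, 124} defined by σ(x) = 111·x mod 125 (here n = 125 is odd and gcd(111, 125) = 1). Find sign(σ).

+1

Orbit of 106 under x↦111x: [106, 16, 26, 11, 96, 31, 66]… (length divides ord_125(111)).
Cycle lengths of π_111 on ℤ/125ℤ: [25, 25, 25, 25, 5, 5, 5, 5, 1, 1, 1, 1, 1]; 13 cycles in total.
Σ(ℓ_i−1) = 125−13 = 112; sign = (−1)^112 = +1.
Via Zolotarev, sign(π_{111}) = (111|125) = +1.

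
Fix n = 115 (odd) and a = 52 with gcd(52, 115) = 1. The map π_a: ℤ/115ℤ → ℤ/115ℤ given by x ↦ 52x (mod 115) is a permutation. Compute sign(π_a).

Trace 104: π^k(104) = [104, 3, 41, 62, 4, 93, 6] for k=0..6.
The orbit structure of x ↦ 52x mod 115: 6 orbits of sizes [44, 44, 11, 11, 4, 1].
115 − 6 = 109 transpositions; sign(π) = (−1)^109 = -1.
Via Zolotarev, sign(π_{52}) = (52|115) = -1.

-1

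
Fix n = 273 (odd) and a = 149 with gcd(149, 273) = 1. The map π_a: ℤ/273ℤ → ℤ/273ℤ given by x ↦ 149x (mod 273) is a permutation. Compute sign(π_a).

Start at x=239: 239 → 121 → 11 → 1 → 149 → 88 → 8 → … (one orbit).
Cycle lengths of π_149 on ℤ/273ℤ: [12, 12, 12, 12, 12, 12, 12, 12, 12, 12, 12, 12, 12, 12, 12, 12, 12, 12, 12, 12, 12, 6, 6, 3, 3, 2, 1]; 27 cycles in total.
Σ(ℓ_i−1) = 273−27 = 246; sign = (−1)^246 = +1.
Via Zolotarev, sign(π_{149}) = (149|273) = +1.

+1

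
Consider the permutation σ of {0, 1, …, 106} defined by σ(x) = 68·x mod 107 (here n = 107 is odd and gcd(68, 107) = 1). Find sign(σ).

-1

Orbit of 4 under x↦68x: [4, 58, 92, 50, 83, 80, 90]… (length divides ord_107(68)).
π_68 has 2 disjoint cycles with lengths [106, 1] on {0,…,106}.
2 cycles on 107: each ℓ→(−1)^(ℓ−1), product (−1)^105 = -1.
Zolotarev: (68|107) = -1, matching the cycle-count sign.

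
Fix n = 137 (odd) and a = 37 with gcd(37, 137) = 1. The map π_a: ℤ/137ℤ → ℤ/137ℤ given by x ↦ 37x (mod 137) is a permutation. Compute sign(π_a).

+1

Trace 100: π^k(100) = [100, 1, 37, 136] for k=0..3.
35 cycles of lengths [4, 4, 4, 4, 4, 4, 4, 4, 4, 4, 4, 4, 4, 4, 4, 4, 4, 4, 4, 4, 4, 4, 4, 4, 4, 4, 4, 4, 4, 4, 4, 4, 4, 4, 1].
sign(π) = (−1)^{n − #cycles} = (−1)^{137−35} = (−1)^102 = +1.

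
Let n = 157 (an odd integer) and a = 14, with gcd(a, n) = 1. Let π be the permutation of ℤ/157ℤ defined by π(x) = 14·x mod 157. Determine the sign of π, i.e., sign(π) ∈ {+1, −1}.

Start at x=93: 93 → 46 → 16 → 67 → 153 → 101 → 1 → … (one orbit).
13 cycles of lengths [13, 13, 13, 13, 13, 13, 13, 13, 13, 13, 13, 13, 1].
With 13 cycles on 157 points, sign = (−1)^{157−13} = +1.

+1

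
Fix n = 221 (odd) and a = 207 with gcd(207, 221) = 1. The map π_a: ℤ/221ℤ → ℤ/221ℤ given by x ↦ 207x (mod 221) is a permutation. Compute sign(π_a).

Trace 144: π^k(144) = [144, 194, 157, 12, 53, 142, 1] for k=0..6.
Decompose π into cycles: lengths [16, 16, 16, 16, 16, 16, 16, 16, 16, 16, 16, 16, 16, 2, 2, 2, 2, 2, 2, 1] (20 cycles, including the fixed point 0).
Σ(ℓ_i−1) = 221−20 = 201; sign = (−1)^201 = -1.
The Jacobi symbol (207|221) = -1 (Zolotarev) agrees.

-1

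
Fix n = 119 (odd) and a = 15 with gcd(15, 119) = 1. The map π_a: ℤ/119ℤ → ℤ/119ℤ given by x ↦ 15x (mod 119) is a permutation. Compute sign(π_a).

Orbit of 36 under x↦15x: [36, 64, 8, 1, 15, 106, 43]… (length divides ord_119(15)).
The orbit structure of x ↦ 15x mod 119: 21 orbits of sizes [8, 8, 8, 8, 8, 8, 8, 8, 8, 8, 8, 8, 8, 8, 1, 1, 1, 1, 1, 1, 1].
sign(π) = (−1)^{n − #cycles} = (−1)^{119−21} = (−1)^98 = +1.
Via Zolotarev, sign(π_{15}) = (15|119) = +1.

+1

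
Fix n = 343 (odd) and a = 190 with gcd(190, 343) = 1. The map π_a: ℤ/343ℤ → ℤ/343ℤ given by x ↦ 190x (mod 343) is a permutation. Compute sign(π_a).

+1

Orbit of 127 under x↦190x: [127, 120, 162, 253, 50, 239, 134]… (length divides ord_343(190)).
19 cycles of lengths [49, 49, 49, 49, 49, 49, 7, 7, 7, 7, 7, 7, 1, 1, 1, 1, 1, 1, 1].
n − c = 343 − 19 = 324; sign = (−1)^324 = +1.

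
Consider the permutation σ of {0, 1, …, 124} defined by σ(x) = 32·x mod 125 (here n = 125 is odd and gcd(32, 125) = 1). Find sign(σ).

-1

Start at x=43: 43 → 1 → 32 → 24 → 18 → 76 → 57 → … (one orbit).
Decompose π into cycles: lengths [20, 20, 20, 20, 20, 4, 4, 4, 4, 4, 4, 1] (12 cycles, including the fixed point 0).
sign(π) = (−1)^{n − #cycles} = (−1)^{125−12} = (−1)^113 = -1.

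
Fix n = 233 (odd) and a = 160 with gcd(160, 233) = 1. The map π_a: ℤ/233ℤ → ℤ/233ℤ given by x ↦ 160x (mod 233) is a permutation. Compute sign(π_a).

Trace 161: π^k(161) = [161, 130, 63, 61, 207, 34, 81] for k=0..6.
Cycle type of π: 232 + 1; total 2 cycles.
sign(π) = (−1)^{n − #cycles} = (−1)^{233−2} = (−1)^231 = -1.

-1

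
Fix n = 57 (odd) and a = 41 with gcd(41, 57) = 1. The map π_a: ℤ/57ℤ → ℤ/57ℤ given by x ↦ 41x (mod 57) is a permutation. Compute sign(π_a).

+1

Orbit of 55 under x↦41x: [55, 32, 1, 41, 28, 8, 43]… (length divides ord_57(41)).
Cycle type of π: 18×3 + 2 + 1; total 5 cycles.
With 5 cycles on 57 points, sign = (−1)^{57−5} = +1.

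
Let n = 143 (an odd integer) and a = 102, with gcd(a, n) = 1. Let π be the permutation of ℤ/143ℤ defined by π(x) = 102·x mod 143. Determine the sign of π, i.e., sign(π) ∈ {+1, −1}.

Orbit of 5 under x↦102x: [5, 81, 111, 25, 119, 126, 125]… (length divides ord_143(102)).
Cycle type of π: 60×2 + 12 + 5×2 + 1; total 6 cycles.
With 6 cycles on 143 points, sign = (−1)^{143−6} = -1.
Zolotarev: (102|143) = -1, matching the cycle-count sign.

-1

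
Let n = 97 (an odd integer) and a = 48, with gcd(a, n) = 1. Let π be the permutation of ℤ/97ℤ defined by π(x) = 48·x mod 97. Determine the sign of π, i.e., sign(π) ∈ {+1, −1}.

Trace 64: π^k(64) = [64, 65, 16, 89, 4, 95, 1] for k=0..6.
Cycle type of π: 48×2 + 1; total 3 cycles.
3 cycles on 97: each ℓ→(−1)^(ℓ−1), product (−1)^94 = +1.

+1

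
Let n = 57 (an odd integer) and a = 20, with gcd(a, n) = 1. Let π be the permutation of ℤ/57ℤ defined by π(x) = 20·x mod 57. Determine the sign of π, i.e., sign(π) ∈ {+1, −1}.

-1

Orbit of 1 under x↦20x: [1, 20]… (length divides ord_57(20)).
38 cycles of lengths [2, 2, 2, 2, 2, 2, 2, 2, 2, 2, 2, 2, 2, 2, 2, 2, 2, 2, 2, 1, 1, 1, 1, 1, 1, 1, 1, 1, 1, 1, 1, 1, 1, 1, 1, 1, 1, 1].
sign(π) = (−1)^{n − #cycles} = (−1)^{57−38} = (−1)^19 = -1.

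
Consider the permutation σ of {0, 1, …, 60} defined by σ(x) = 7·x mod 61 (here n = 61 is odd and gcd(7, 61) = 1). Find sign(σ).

-1

Orbit of 21 under x↦7x: [21, 25, 53, 5, 35, 1, 7]… (length divides ord_61(7)).
2 cycles of lengths [60, 1].
2 cycles on 61: each ℓ→(−1)^(ℓ−1), product (−1)^59 = -1.
(7|61)_J = -1 (Zolotarev's lemma cross-check).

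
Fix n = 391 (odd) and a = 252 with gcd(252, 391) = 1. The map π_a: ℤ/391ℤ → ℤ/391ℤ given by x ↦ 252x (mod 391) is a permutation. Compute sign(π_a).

Start at x=93: 93 → 367 → 208 → 22 → 70 → 45 → 1 → … (one orbit).
Decompose π into cycles: lengths [16, 16, 16, 16, 16, 16, 16, 16, 16, 16, 16, 16, 16, 16, 16, 16, 16, 16, 16, 16, 16, 16, 16, 2, 2, 2, 2, 2, 2, 2, 2, 2, 2, 2, 1] (35 cycles, including the fixed point 0).
sign(π) = (−1)^{n − #cycles} = (−1)^{391−35} = (−1)^356 = +1.
The Jacobi symbol (252|391) = +1 (Zolotarev) agrees.

+1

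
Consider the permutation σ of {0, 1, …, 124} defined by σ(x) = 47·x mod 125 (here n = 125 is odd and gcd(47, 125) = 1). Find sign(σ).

-1

Start at x=6: 6 → 32 → 4 → 63 → 86 → 42 → 99 → … (one orbit).
Decompose π into cycles: lengths [100, 20, 4, 1] (4 cycles, including the fixed point 0).
125 − 4 = 121 transpositions; sign(π) = (−1)^121 = -1.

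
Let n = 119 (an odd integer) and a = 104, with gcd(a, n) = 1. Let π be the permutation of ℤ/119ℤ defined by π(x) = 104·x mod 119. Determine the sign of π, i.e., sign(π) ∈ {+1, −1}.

-1

Trace 1: π^k(1) = [1, 104, 106, 76, 50, 83, 64] for k=0..6.
The orbit structure of x ↦ 104x mod 119: 18 orbits of sizes [8, 8, 8, 8, 8, 8, 8, 8, 8, 8, 8, 8, 8, 8, 2, 2, 2, 1].
sign(π) = (−1)^{n − #cycles} = (−1)^{119−18} = (−1)^101 = -1.
(104|119)_J = -1 (Zolotarev's lemma cross-check).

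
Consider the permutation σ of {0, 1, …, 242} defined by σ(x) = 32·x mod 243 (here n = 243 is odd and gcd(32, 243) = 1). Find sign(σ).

Trace 187: π^k(187) = [187, 152, 4, 128, 208, 95, 124] for k=0..6.
Decompose π into cycles: lengths [162, 54, 18, 6, 2, 1] (6 cycles, including the fixed point 0).
243 − 6 = 237 transpositions; sign(π) = (−1)^237 = -1.
The Jacobi symbol (32|243) = -1 (Zolotarev) agrees.

-1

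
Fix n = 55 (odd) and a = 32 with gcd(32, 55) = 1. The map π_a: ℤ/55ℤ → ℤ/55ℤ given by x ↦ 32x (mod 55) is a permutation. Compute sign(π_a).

Start at x=32: 32 → 34 → 43 → 1 → 32 (one orbit).
17 cycles of lengths [4, 4, 4, 4, 4, 4, 4, 4, 4, 4, 4, 2, 2, 2, 2, 2, 1].
17 cycles on 55: each ℓ→(−1)^(ℓ−1), product (−1)^38 = +1.

+1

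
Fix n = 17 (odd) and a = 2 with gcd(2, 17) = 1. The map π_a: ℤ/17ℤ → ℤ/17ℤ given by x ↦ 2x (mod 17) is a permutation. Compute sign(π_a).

+1

Orbit of 1 under x↦2x: [1, 2, 4, 8, 16, 15, 13]… (length divides ord_17(2)).
π_2 has 3 disjoint cycles with lengths [8, 8, 1] on {0,…,16}.
sign(π) = (−1)^{n − #cycles} = (−1)^{17−3} = (−1)^14 = +1.
Via Zolotarev, sign(π_{2}) = (2|17) = +1.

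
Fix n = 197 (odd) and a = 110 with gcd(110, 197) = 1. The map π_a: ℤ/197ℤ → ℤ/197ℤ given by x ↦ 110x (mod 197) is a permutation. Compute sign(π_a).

Orbit of 93 under x↦110x: [93, 183, 36, 20, 33, 84, 178]… (length divides ord_197(110)).
Cycle type of π: 28×7 + 1; total 8 cycles.
197 − 8 = 189 transpositions; sign(π) = (−1)^189 = -1.
Check: (110/197) = -1 by Zolotarev.

-1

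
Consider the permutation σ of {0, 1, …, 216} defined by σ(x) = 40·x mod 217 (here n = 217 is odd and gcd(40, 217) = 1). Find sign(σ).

Start at x=59: 59 → 190 → 5 → 200 → 188 → 142 → 38 → … (one orbit).
The orbit structure of x ↦ 40x mod 217: 10 orbits of sizes [30, 30, 30, 30, 30, 30, 15, 15, 6, 1].
Σ(ℓ_i−1) = 217−10 = 207; sign = (−1)^207 = -1.
(40|217)_J = -1 (Zolotarev's lemma cross-check).

-1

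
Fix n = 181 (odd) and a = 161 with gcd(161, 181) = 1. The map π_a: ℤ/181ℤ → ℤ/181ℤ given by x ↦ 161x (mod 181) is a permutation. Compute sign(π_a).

Orbit of 42 under x↦161x: [42, 65, 148, 117, 13, 102, 132]… (length divides ord_181(161)).
Cycle lengths of π_161 on ℤ/181ℤ: [45, 45, 45, 45, 1]; 5 cycles in total.
n − c = 181 − 5 = 176; sign = (−1)^176 = +1.
(161|181)_J = +1 (Zolotarev's lemma cross-check).

+1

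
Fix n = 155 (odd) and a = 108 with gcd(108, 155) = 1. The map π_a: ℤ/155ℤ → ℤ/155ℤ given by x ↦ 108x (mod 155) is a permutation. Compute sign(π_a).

Trace 16: π^k(16) = [16, 23, 4, 122, 1, 108, 39] for k=0..6.
π_108 has 11 disjoint cycles with lengths [20, 20, 20, 20, 20, 20, 10, 10, 10, 4, 1] on {0,…,154}.
With 11 cycles on 155 points, sign = (−1)^{155−11} = +1.
Zolotarev: (108|155) = +1, matching the cycle-count sign.

+1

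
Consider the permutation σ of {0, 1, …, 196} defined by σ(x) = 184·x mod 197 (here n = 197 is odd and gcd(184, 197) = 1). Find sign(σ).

Start at x=13: 13 → 28 → 30 → 4 → 145 → 85 → 77 → … (one orbit).
Cycle lengths of π_184 on ℤ/197ℤ: [196, 1]; 2 cycles in total.
Σ(ℓ_i−1) = 197−2 = 195; sign = (−1)^195 = -1.
Zolotarev: (184|197) = -1, matching the cycle-count sign.

-1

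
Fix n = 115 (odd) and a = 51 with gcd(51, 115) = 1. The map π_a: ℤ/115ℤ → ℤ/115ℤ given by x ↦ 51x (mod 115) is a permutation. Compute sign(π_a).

Trace 31: π^k(31) = [31, 86, 16, 11, 101, 91, 41] for k=0..6.
10 cycles of lengths [22, 22, 22, 22, 22, 1, 1, 1, 1, 1].
115 − 10 = 105 transpositions; sign(π) = (−1)^105 = -1.
Check: (51/115) = -1 by Zolotarev.

-1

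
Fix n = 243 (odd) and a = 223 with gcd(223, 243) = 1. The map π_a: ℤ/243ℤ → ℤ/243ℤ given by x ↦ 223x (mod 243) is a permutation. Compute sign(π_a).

Orbit of 25 under x↦223x: [25, 229, 37, 232, 220, 217, 34]… (length divides ord_243(223)).
Cycle type of π: 81×2 + 27×2 + 9×2 + 3×2 + 1×3; total 11 cycles.
11 cycles on 243: each ℓ→(−1)^(ℓ−1), product (−1)^232 = +1.

+1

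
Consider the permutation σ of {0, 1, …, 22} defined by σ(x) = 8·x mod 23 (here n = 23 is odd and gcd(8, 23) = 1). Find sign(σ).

Start at x=18: 18 → 6 → 2 → 16 → 13 → 12 → 4 → … (one orbit).
Cycle lengths of π_8 on ℤ/23ℤ: [11, 11, 1]; 3 cycles in total.
With 3 cycles on 23 points, sign = (−1)^{23−3} = +1.
Via Zolotarev, sign(π_{8}) = (8|23) = +1.

+1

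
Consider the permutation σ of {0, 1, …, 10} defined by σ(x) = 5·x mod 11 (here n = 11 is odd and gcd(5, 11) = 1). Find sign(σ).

+1

Orbit of 9 under x↦5x: [9, 1, 5, 3, 4]… (length divides ord_11(5)).
Decompose π into cycles: lengths [5, 5, 1] (3 cycles, including the fixed point 0).
sign(π) = (−1)^{n − #cycles} = (−1)^{11−3} = (−1)^8 = +1.
Via Zolotarev, sign(π_{5}) = (5|11) = +1.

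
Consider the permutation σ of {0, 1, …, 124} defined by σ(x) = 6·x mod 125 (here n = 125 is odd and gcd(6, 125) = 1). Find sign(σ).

+1

Start at x=106: 106 → 11 → 66 → 21 → 1 → 6 → 36 → … (one orbit).
Decompose π into cycles: lengths [25, 25, 25, 25, 5, 5, 5, 5, 1, 1, 1, 1, 1] (13 cycles, including the fixed point 0).
Σ(ℓ_i−1) = 125−13 = 112; sign = (−1)^112 = +1.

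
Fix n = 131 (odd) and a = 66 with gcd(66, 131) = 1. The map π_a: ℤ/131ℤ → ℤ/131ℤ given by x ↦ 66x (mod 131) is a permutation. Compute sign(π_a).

Trace 50: π^k(50) = [50, 25, 78, 39, 85, 108, 54] for k=0..6.
Cycle lengths of π_66 on ℤ/131ℤ: [130, 1]; 2 cycles in total.
Σ(ℓ_i−1) = 131−2 = 129; sign = (−1)^129 = -1.
Check: (66/131) = -1 by Zolotarev.

-1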